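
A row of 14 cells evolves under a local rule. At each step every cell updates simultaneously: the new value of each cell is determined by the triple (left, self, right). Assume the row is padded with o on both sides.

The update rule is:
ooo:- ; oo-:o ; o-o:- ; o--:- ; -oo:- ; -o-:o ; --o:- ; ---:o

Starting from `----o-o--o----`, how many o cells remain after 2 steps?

-oo-o-o--o-oo-
--o-o-o--o--o-
count of o: 5

5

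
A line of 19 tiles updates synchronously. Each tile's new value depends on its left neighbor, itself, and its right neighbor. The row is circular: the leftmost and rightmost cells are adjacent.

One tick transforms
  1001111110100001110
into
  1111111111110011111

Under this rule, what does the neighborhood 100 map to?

At position 1 the neighborhood is 100; the next row has 1 there.

1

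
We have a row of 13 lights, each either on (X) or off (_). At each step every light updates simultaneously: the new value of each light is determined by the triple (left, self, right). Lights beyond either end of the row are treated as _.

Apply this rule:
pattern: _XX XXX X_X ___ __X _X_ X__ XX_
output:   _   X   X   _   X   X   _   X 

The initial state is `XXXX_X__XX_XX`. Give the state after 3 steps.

step 1: _XXXXX_X_XX_X
step 2: X_XXXXXXX_XXX
step 3: XX_XXXXXXX_XX

XX_XXXXXXX_XX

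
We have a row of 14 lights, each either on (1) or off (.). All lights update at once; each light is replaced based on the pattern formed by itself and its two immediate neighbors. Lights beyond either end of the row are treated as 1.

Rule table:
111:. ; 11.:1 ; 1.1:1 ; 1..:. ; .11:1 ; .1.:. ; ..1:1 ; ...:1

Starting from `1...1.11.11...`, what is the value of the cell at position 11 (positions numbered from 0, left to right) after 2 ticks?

1

1.11.111111.11
111111....111.
position 11 holds 1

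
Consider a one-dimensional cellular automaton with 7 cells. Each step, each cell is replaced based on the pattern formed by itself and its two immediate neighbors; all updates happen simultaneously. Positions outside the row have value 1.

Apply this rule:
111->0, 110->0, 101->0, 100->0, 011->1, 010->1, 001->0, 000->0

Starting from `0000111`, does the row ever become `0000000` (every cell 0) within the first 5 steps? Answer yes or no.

no

step 1: 0000100
step 2: 0000100  (fixed point — unchanged through step 5)
step 5 is 0000100, still not uniform 0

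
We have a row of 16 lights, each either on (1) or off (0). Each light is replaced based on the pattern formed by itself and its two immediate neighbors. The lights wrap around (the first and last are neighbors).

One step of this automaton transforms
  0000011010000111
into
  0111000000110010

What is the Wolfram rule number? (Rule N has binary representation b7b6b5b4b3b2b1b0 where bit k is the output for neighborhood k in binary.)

129

position 14: 111 → 1  (bit 7 = 1)
position 6: 110 → 0  (bit 6 = 0)
position 7: 101 → 0  (bit 5 = 0)
position 0: 100 → 0  (bit 4 = 0)
position 5: 011 → 0  (bit 3 = 0)
position 8: 010 → 0  (bit 2 = 0)
position 4: 001 → 0  (bit 1 = 0)
position 1: 000 → 1  (bit 0 = 1)
bits b7..b0 = 10000001 = 129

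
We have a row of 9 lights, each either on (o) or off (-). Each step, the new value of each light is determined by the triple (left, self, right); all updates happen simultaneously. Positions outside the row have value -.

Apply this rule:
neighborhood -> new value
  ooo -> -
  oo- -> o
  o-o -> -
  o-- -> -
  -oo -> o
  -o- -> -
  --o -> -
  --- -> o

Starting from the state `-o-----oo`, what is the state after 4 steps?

step 1: ---ooo-oo
step 2: oo-o-o-oo
step 3: oo-----oo
step 4: oo-ooo-oo

oo-ooo-oo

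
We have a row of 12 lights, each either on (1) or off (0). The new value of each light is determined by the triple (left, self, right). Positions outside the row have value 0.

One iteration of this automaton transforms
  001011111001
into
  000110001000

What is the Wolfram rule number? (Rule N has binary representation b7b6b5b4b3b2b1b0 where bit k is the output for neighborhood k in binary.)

104

position 5: 111 → 0  (bit 7 = 0)
position 8: 110 → 1  (bit 6 = 1)
position 3: 101 → 1  (bit 5 = 1)
position 9: 100 → 0  (bit 4 = 0)
position 4: 011 → 1  (bit 3 = 1)
position 2: 010 → 0  (bit 2 = 0)
position 1: 001 → 0  (bit 1 = 0)
position 0: 000 → 0  (bit 0 = 0)
bits b7..b0 = 01101000 = 104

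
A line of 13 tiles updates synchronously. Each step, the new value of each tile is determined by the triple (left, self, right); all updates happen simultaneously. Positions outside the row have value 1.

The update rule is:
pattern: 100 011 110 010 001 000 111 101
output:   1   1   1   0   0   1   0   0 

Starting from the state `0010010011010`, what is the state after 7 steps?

1111000110110

1001001011000
1100100011110
0110011010010
0111011001000
0101011100110
0000010110110
1111000110110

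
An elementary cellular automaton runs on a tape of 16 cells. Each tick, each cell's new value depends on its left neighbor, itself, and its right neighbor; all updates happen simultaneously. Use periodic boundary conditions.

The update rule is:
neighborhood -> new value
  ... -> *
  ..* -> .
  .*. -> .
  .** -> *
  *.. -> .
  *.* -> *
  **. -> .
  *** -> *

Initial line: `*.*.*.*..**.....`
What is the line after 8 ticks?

.*.*.*...*..***.
..*.*..*....**..
*..*.....**.*..*
.....***.*.*...*
.***.**.*.*..*..
.**.**.*.*.....*
**.**.*.*..***..
*.**.*.*...**...

*.**.*.*...**...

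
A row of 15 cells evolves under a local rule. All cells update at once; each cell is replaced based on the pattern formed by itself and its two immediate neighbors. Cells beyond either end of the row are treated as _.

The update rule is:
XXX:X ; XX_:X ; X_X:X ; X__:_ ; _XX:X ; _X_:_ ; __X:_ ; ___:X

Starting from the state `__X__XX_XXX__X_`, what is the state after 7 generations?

_XXXXXXXXXXXXXX

X____XXXXXX____
__XX_XXXXXX_XXX
X_XXXXXXXXXXXXX
_XXXXXXXXXXXXXX
_XXXXXXXXXXXXXX  (fixed point — unchanged through generation 7)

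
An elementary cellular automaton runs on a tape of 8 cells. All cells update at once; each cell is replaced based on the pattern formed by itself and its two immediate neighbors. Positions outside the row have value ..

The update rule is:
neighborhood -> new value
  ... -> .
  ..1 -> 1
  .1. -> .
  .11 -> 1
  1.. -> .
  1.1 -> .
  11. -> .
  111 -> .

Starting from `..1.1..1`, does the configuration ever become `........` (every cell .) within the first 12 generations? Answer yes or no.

yes

.1....1.
1....1..
....1...
...1....
..1.....
.1......
1.......
........
all cells are . at generation 8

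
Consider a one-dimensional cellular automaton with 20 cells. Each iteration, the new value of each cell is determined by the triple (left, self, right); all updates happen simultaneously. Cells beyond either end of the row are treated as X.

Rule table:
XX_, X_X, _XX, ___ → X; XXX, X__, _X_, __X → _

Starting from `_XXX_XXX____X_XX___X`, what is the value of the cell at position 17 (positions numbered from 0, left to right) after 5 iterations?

_

XX_XXX_X_XX__XXX_X_X
_XXX_XX_XXX__X_XX_XX
XX_XXXXXX_X___XXXXX_
_XXX____XX__X_X___XX
XX_X_XX_XX___X__X_X_
position 17 holds _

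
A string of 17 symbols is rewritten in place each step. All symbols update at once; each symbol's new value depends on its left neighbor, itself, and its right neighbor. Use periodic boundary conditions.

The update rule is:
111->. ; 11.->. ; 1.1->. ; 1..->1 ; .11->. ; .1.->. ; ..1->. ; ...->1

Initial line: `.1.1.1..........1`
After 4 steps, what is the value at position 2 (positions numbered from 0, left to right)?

1

step 1: ......111111111..
step 2: 11111..........11
step 3: .....111111111...
step 4: 1111..........111
position 2 holds 1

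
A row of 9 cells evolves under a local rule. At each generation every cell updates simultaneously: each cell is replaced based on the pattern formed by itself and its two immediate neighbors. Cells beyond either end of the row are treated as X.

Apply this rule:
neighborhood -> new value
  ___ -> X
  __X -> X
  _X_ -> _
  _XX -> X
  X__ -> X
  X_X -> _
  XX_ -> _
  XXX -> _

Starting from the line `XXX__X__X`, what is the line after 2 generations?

XXXX__X__

generation 1: ___XX_XXX
generation 2: XXXX__X__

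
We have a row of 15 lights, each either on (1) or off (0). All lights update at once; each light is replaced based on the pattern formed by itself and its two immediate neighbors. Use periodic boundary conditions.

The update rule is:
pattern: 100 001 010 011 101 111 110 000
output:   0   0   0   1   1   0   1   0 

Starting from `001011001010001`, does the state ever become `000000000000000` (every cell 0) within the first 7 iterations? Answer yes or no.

000111000100000
000101000000000
000010000000000
000000000000000
all cells are 0 at iteration 4

yes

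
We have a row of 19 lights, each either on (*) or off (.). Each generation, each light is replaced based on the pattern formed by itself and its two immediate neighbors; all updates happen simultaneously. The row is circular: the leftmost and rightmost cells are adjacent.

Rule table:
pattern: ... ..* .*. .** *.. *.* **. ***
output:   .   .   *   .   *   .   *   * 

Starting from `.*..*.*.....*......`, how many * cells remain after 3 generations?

generation 1: .**.*.**....**.....
generation 2: ..*.*..**....**....
generation 3: ..*.**..**....**...
count of *: 7

7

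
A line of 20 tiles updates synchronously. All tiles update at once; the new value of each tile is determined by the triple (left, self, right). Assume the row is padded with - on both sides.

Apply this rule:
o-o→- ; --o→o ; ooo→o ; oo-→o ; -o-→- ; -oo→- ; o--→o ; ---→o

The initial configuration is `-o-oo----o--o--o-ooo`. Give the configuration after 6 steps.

-oo--ooo-oooo--o--oo

o---ooooo-oo-oo---oo
-ooo-oooo--o--oooo-o
o-oo--ooooo-oo-ooo--
---ooo-oooo--o--oooo
ooo-oo--ooooo-oo-ooo
-oo--ooo-oooo--o--oo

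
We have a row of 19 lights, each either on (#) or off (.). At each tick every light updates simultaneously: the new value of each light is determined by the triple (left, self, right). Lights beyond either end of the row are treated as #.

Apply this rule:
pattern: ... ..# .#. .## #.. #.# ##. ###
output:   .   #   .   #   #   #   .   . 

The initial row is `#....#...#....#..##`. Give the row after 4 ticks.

##.#.#.#.##.##.##..

.#..#.#.#.#..#.###.
#.##.#.#.#.##.##..#
.##.#.#.#.##.##.###
##.#.#.#.##.##.##..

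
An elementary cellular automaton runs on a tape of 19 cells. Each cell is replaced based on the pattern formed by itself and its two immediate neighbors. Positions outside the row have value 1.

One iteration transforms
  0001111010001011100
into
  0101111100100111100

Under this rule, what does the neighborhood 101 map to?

1

At position 7 the neighborhood is 101; the next row has 1 there.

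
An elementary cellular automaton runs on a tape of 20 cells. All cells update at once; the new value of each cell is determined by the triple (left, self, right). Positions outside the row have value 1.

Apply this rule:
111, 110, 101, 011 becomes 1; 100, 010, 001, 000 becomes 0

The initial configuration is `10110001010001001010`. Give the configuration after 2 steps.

11110000100000000101
11110000000000000011

11110000000000000011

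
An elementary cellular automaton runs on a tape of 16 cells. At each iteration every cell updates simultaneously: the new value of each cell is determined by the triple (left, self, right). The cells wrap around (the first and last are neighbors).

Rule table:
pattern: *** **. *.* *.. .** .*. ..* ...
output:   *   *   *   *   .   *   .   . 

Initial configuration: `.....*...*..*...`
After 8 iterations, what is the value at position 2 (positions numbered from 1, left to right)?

*

.....**..**.**..
......**..**.**.
.......**..**.**
*.......**..**.*
**.......**..**.
.**.......**..**
*.**.......**..*
**.**.......**..
position 2 holds *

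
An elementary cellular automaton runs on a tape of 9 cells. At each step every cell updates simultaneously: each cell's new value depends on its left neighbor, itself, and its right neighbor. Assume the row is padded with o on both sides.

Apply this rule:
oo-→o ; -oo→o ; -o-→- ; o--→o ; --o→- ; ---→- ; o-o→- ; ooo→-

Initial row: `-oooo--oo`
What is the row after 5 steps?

-oo---oo-

step 1: -o--oo-o-
step 2: --o-oo---
step 3: o---ooo--
step 4: oo--o-oo-
step 5: -oo---oo-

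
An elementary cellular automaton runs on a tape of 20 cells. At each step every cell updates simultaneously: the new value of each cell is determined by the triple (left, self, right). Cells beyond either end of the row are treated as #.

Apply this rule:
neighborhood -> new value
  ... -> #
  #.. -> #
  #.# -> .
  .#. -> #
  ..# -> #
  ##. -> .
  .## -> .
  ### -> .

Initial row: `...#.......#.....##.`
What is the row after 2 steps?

#################...
.................###

.................###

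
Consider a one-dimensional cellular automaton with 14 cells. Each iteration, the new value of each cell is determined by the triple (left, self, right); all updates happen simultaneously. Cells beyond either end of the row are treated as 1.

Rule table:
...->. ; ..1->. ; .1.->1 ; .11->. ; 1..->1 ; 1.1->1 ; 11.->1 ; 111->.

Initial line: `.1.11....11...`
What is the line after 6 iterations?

1.11..11.11...

111.11....11..
..11.11....11.
1..11.11....11
11..11.11.....
.11..11.11....
1.11..11.11...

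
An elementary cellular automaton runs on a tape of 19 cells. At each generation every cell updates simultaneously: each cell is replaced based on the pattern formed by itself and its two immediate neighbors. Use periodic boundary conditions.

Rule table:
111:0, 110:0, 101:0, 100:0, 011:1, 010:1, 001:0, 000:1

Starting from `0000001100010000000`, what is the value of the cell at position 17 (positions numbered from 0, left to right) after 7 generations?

1111101001010111111
0000001001010100000
1111101001010101111
0000001001010101000
1111101001010101011
0000001001010101010
1111101001010101010
position 17 holds 1

1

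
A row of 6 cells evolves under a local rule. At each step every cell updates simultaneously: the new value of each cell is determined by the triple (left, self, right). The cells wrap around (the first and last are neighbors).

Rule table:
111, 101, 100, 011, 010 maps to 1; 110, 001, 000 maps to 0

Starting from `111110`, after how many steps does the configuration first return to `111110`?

6

step 1: 111101
step 2: 111011
step 3: 110111
step 4: 101111
step 5: 011111
step 6: 111110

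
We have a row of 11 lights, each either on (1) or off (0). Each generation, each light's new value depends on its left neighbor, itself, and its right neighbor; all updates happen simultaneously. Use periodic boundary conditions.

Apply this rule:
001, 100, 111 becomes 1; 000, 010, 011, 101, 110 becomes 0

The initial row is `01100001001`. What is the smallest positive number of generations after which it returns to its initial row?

11

00010010110
00101100001
11000010010
00100101100
01011000010
10000100101
01001011000
10110000100
00001001011
10010110000
01100001001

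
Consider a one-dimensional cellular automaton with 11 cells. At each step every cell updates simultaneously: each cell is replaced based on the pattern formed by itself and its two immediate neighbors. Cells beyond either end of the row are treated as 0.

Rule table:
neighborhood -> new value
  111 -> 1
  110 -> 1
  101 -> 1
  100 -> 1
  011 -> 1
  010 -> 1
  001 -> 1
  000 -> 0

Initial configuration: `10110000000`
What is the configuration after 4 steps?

11111111000

11111000000
11111100000
11111110000
11111111000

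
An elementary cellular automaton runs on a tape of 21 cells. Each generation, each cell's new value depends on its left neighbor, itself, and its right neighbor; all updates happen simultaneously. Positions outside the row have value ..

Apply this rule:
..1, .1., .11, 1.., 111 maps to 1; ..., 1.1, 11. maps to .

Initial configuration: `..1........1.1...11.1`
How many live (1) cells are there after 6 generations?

13

generation 1: .111......11.11.11..1
generation 2: 111.1....11..1..1.111
generation 3: 11..11..11.111111.11.
generation 4: 1.111.111..11111..1.1
generation 5: 1.11..11.111111.111.1
generation 6: 1.1.111..11111..11..1
count of 1: 13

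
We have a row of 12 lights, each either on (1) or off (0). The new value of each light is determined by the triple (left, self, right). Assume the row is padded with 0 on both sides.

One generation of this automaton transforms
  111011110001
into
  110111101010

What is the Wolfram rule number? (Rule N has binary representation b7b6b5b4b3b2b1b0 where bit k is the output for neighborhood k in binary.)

186

position 1: 111 → 1  (bit 7 = 1)
position 2: 110 → 0  (bit 6 = 0)
position 3: 101 → 1  (bit 5 = 1)
position 8: 100 → 1  (bit 4 = 1)
position 0: 011 → 1  (bit 3 = 1)
position 11: 010 → 0  (bit 2 = 0)
position 10: 001 → 1  (bit 1 = 1)
position 9: 000 → 0  (bit 0 = 0)
bits b7..b0 = 10111010 = 186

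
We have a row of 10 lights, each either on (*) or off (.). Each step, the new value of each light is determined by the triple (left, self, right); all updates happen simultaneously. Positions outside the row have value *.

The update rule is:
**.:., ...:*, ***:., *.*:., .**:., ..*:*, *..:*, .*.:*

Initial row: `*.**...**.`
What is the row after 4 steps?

....***...
****...***
....***...  (repeats step 1; period 2)
step 4: ****...***

****...***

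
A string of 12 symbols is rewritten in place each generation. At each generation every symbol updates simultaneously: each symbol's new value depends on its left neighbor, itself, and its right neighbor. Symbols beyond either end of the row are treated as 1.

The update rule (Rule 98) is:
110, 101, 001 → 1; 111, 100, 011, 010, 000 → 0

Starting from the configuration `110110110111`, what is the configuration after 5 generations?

011011011000
101101101001
110110110010
011011010101
101101101010

101101101010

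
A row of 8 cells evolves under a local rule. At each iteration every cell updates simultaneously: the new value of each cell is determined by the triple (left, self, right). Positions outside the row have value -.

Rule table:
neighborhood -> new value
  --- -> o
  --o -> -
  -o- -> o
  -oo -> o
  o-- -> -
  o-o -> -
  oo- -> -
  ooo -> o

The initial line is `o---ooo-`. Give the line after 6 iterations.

o-o-o--o

o-o-oo--
o-o-o--o
o-o-o--o  (fixed point — unchanged through iteration 6)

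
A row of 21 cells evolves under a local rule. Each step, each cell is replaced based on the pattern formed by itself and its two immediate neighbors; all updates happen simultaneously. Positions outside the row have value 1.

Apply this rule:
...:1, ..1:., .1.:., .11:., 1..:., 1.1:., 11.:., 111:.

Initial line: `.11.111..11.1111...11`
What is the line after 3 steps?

step 1: .................1...
step 2: .111111111111111...1.
step 3: .................1...

.................1...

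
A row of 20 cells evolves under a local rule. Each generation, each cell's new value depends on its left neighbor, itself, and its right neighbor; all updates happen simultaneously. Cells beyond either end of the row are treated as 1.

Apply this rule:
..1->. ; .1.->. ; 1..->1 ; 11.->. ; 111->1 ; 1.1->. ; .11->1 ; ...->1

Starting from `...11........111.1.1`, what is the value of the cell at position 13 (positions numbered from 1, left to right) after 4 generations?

11.1.1111111.11....1
1....111111..1.111.1
.111.11111.1...11..1
.11..1111...11.1.1.1
position 13 holds 1

1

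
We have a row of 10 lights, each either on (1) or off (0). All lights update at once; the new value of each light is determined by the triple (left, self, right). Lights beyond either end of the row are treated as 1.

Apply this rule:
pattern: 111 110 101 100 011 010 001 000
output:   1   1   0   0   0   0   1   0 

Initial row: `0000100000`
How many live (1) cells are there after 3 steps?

2

0001000001
0010000010
0100000100
count of 1: 2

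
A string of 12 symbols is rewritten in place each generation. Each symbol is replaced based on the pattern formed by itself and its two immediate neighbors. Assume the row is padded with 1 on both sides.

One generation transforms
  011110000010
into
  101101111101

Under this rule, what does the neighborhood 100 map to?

At position 5 the neighborhood is 100; the next row has 1 there.

1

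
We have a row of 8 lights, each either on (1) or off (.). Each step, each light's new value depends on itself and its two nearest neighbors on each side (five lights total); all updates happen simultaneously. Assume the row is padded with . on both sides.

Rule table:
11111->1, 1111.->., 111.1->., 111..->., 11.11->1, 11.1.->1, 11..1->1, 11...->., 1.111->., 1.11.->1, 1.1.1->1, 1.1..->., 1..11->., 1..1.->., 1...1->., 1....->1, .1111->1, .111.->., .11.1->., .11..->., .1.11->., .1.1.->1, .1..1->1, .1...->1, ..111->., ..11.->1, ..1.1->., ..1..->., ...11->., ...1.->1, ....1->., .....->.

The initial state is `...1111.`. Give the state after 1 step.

....1...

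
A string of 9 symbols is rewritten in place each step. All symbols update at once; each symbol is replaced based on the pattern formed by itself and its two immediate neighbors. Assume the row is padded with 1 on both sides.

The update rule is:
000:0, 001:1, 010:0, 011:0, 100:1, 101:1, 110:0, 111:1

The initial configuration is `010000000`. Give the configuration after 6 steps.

010101010

101000001
010100010
101010101
010101010
101010101  (repeats step 3; period 2)
step 6: 010101010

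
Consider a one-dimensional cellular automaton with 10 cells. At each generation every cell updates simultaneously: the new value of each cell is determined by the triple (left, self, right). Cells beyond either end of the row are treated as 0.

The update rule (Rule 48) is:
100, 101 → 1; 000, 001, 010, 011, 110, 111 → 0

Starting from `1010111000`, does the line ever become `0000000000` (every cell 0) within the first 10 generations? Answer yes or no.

yes

0101000100
0010100010
0001010001
0000101000
0000010100
0000001010
0000000101
0000000010
0000000001
0000000000
all cells are 0 at generation 10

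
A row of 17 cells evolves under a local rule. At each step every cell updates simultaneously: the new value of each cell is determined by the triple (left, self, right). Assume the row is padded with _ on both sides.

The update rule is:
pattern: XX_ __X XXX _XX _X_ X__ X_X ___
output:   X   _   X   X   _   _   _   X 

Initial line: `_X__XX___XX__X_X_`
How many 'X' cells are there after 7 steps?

13

____XX_X_XX______
XXX_XX___XX_XXXXX
XXX_XX_X_XX_XXXXX
XXX_XX___XX_XXXXX  (repeats step 2; period 2)
step 7: XXX_XX_X_XX_XXXXX
count of X: 13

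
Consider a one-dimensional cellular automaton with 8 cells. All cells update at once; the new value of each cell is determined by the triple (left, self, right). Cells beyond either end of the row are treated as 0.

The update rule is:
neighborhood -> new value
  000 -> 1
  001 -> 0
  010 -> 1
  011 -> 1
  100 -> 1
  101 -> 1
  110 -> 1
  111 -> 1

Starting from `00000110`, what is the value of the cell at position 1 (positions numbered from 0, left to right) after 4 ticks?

1

11110111
11111111
11111111  (fixed point — unchanged through tick 4)
position 1 holds 1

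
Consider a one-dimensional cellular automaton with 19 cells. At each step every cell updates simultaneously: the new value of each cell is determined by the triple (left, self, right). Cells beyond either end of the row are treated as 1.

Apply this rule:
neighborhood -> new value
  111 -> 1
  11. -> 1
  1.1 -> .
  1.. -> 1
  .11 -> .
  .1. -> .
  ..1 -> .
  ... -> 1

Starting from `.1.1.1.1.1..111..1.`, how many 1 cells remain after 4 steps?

14

step 1: ..........1..111...
step 2: 111111111..1..1111.
step 3: 1111111111..1..111.
step 4: 11111111111..1..11.
count of 1: 14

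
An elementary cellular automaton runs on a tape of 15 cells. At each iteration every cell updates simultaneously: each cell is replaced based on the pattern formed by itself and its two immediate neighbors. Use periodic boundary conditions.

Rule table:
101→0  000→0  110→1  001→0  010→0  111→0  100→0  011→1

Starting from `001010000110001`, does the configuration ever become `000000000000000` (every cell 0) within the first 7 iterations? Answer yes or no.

no

iteration 1: 000000000110000
iteration 2: 000000000110000  (fixed point — unchanged through iteration 7)
iteration 7 is 000000000110000, still not uniform 0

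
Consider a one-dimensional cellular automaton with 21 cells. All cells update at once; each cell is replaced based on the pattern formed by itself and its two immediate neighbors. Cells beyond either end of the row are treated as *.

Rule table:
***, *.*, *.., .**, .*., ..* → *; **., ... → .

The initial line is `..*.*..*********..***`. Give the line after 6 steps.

***************.*****
**************.******
*************.*******
************.********
***********.*********
**********.**********

**********.**********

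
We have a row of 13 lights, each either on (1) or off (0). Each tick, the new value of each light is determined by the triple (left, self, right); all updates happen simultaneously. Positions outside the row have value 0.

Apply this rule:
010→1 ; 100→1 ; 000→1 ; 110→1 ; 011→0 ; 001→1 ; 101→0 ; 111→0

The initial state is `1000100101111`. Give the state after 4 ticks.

0000001111111

1111111100001
0000000111111
1111111000001
0000001111111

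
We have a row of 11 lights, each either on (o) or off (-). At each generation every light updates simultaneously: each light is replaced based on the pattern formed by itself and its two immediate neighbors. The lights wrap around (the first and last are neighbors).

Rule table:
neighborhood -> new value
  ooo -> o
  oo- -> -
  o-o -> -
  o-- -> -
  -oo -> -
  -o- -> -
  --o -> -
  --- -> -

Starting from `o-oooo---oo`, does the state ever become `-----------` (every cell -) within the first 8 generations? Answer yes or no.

yes

generation 1: ---oo-----o
generation 2: -----------
all cells are - at generation 2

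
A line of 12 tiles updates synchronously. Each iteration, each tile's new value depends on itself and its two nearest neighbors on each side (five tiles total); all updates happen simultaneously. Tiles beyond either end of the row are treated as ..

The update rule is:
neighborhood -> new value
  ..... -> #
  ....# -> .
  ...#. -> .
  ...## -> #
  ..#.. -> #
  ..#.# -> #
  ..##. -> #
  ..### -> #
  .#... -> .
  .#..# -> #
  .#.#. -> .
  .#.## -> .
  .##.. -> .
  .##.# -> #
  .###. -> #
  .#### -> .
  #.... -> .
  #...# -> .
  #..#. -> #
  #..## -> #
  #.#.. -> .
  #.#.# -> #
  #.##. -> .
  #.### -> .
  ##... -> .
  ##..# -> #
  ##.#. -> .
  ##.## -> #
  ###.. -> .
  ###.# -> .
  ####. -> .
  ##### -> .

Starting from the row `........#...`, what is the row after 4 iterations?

####.....###

######..#..#
#.....######
#..#.##.....
####.....###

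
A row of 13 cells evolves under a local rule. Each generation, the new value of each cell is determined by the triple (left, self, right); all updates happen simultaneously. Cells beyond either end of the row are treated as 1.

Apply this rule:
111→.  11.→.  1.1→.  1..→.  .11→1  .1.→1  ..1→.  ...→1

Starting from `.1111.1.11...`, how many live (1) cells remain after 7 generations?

5

.1....1.1..1.
.1.11.1.1..1.
.1.1..1.1..1.
.1.1..1.1..1.  (fixed point — unchanged through generation 7)
count of 1: 5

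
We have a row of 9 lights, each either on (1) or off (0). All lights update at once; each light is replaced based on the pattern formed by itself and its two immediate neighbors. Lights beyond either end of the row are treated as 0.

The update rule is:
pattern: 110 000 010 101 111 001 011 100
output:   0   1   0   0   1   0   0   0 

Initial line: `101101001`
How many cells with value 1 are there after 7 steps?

6

000000000
111111111
011111110
001111100
100111001
000010000
111000111
count of 1: 6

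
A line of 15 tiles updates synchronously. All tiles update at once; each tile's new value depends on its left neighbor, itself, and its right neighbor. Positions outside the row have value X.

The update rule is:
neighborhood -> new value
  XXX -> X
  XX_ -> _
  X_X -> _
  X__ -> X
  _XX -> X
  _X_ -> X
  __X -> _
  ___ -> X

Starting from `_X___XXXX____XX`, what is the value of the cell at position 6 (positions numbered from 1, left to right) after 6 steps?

X

step 1: _XXX_XXX_XXX_XX
step 2: _XX__XX__XX__XX
step 3: _X_X_X_X_X_X_XX
step 4: _X_X_X_X_X_X_XX  (fixed point — unchanged through step 6)
position 6 holds X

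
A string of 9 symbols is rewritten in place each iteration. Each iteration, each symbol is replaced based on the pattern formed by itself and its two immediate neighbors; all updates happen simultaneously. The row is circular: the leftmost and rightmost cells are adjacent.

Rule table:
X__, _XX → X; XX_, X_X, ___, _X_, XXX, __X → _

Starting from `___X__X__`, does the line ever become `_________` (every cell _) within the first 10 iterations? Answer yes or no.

____X__X_
_____X__X
X_____X__
_X_____X_
__X_____X
X__X_____
_X__X____
__X__X___
___X__X__  (repeats iteration 0; period 9)
iteration 10: ____X__X_
iteration 10 is ____X__X_, still not uniform _

no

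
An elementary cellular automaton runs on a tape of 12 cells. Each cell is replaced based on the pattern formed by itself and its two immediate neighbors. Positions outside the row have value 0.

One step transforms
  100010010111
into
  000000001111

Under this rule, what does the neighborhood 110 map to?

1

At position 11 the neighborhood is 110; the next row has 1 there.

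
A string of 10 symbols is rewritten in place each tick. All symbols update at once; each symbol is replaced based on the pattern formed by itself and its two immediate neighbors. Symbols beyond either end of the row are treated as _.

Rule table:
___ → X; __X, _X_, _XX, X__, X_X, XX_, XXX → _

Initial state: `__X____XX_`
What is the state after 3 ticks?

X___XX____
__X____XXX
X___XX____

X___XX____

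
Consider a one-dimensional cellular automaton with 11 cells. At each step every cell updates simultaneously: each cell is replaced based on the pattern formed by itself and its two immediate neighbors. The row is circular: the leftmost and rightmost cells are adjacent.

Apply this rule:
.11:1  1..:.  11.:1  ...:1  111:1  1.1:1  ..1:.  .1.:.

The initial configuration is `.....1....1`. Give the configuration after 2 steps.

step 1: .111...11..
step 2: .111.1.11.1

.111.1.11.1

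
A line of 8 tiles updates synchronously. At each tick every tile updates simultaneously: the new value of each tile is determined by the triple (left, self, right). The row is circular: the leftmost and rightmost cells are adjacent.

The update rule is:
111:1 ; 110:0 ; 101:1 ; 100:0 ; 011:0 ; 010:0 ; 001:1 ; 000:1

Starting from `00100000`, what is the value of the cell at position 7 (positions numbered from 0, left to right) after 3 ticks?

11001111
10010111
00101011
position 7 holds 1

1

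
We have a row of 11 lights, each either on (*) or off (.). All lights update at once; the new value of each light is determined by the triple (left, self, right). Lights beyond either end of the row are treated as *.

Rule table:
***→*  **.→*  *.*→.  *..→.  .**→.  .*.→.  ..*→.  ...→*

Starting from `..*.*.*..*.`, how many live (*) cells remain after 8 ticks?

...........
.*********.
..********.
...*******.
.*..******.
.....*****.
.***..****.
..**...***.
count of *: 5

5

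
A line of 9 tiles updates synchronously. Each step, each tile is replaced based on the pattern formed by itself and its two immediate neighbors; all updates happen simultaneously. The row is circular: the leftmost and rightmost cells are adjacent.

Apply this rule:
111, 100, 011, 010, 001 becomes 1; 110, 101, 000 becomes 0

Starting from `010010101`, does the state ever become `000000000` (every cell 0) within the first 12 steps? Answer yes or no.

no

011110101
011100101
011011101
010011001
011110111
011100110
111011101
110011001
101110111
001100111
111011110
110011100
step 12 is 110011100, still not uniform 0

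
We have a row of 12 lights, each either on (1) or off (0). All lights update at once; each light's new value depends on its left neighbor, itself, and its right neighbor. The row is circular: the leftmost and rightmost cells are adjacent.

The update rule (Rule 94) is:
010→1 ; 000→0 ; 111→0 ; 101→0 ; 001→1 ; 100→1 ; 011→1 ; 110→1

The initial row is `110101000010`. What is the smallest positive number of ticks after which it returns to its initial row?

3

tick 1: 110101100110
tick 2: 110101111110
tick 3: 110101000010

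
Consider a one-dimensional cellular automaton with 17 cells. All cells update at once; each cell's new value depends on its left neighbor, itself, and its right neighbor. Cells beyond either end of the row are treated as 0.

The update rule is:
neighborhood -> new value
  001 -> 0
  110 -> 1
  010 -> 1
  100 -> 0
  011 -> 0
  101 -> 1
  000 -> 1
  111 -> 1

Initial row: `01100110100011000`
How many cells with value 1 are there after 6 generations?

00100011101001011
10101001111001101
11111000111000111
01111010011010011
00111110001110001
10011110100110101
count of 1: 10

10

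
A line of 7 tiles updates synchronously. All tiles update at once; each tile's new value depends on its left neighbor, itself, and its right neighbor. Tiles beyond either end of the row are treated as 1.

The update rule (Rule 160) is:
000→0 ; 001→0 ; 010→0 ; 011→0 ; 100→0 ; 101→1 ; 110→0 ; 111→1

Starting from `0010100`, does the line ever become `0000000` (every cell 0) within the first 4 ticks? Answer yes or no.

yes

0001000
0000000
all cells are 0 at tick 2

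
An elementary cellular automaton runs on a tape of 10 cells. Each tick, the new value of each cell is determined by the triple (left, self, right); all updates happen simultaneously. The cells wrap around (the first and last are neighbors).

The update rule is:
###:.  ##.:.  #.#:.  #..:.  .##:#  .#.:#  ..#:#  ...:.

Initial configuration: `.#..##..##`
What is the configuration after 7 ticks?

#..##..#.#

.#.##..##.
##.#..##..
#..#.##..#
..##.#..##
.##..#.##.
##..##.#..
#..##..#.#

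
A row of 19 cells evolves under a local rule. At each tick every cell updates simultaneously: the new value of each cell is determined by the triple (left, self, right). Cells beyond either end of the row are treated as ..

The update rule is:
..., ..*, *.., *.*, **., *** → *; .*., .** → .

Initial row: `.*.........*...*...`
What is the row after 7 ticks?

*.*.*.*.*********.*

*.*********.***.***
.*.*********.***.**
*.*.*********.***.*
.*.*.*********.***.
*.*.*.*********.***
.*.*.*.*********.**
*.*.*.*.*********.*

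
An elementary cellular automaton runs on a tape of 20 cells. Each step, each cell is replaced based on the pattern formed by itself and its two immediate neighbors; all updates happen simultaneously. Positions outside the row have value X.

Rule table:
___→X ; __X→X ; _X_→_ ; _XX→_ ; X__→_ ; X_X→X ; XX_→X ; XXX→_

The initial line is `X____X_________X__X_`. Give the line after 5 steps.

XX_X__X__XXXX_XX_X_X

X_XXX__XXXXXXXX__X_X
XX__X_X_______X_X_X_
_X_X_X__XXXXXX_X_X_X
X_X_X__X_____XX_X_X_
XX_X__X__XXXX_XX_X_X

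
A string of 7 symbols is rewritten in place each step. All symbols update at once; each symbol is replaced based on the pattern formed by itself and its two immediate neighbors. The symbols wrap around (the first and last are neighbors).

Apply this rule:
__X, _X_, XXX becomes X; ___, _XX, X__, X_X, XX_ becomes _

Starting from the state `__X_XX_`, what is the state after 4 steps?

_XX____
X______
X_____X
_____X_

_____X_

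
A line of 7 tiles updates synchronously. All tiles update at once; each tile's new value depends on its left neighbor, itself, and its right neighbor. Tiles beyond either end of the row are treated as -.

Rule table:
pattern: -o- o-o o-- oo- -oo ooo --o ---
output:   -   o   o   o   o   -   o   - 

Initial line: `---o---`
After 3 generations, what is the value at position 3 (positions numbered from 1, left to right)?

--o-o--
-o-o-o-
o-o-o-o
position 3 holds o

o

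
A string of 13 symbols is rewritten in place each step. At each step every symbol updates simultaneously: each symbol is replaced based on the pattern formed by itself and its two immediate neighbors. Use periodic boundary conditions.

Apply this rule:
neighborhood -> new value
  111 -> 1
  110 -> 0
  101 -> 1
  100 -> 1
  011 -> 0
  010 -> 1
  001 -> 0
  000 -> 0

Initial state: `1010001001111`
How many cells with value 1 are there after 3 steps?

0111001100111
1010100010010
1111110011011
count of 1: 10

10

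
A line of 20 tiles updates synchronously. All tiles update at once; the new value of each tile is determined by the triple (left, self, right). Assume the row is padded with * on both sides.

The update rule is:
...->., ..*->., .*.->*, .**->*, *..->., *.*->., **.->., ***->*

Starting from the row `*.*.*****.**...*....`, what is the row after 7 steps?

..*.****..*....*....
..*.***...*....*....
..*.**....*....*....
..*.*.....*....*....
..*.*.....*....*....  (fixed point — unchanged through step 7)

..*.*.....*....*....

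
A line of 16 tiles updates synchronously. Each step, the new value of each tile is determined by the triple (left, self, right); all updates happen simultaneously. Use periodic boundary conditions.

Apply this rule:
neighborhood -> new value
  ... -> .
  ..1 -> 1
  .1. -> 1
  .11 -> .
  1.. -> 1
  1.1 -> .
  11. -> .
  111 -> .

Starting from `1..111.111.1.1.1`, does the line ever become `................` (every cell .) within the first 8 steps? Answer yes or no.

no

.11........1.1..
1..1......11.11.
11111....1......
.....1..111....1
1...1111...1..11
.1.1....1.1111..
11.11..11.....1.
.....11..1...11.
step 8 is .....11..1...11., still not uniform .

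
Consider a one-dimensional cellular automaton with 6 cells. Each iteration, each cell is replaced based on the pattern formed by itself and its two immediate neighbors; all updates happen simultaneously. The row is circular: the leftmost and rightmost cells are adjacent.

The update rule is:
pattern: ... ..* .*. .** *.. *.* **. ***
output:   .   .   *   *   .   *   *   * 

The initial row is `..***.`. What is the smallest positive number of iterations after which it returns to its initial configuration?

1

..***.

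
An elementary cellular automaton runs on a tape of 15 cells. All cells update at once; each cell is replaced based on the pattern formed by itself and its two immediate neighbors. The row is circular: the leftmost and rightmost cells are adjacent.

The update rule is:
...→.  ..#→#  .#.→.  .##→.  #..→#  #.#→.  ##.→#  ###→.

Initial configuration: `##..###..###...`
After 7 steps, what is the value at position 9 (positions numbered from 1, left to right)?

step 1: .###..###..##.#
step 2: ...###..###.#..
step 3: ..#..###..#..#.
step 4: .#.##..###.##.#
step 5: ....###..#..#..
step 6: ...#..###.##.#.
step 7: ..#.##..#..#..#
position 9 holds #

#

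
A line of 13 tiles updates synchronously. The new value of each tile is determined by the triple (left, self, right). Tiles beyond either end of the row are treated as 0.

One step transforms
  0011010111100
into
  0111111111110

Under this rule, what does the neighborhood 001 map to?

1

At position 1 the neighborhood is 001; the next row has 1 there.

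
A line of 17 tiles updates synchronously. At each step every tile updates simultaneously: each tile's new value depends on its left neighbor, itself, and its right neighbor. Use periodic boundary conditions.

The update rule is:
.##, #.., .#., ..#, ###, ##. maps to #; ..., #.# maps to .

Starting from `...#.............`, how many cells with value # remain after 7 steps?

15

step 1: ..###............
step 2: .#####...........
step 3: #######..........
step 4: ########........#
step 5: #########......##
step 6: ##########....###
step 7: ###########..####
count of #: 15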